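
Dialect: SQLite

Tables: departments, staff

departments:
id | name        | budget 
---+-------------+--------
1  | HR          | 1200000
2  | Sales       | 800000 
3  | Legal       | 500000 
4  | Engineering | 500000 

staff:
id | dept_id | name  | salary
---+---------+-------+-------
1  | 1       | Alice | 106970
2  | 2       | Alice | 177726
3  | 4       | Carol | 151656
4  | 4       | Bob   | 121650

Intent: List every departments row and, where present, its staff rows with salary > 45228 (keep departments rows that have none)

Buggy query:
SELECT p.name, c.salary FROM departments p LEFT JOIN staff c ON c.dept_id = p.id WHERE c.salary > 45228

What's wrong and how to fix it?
Bug: Filtering c.salary in WHERE discards the NULL rows produced by LEFT JOIN, turning it into an inner join

Fix: Put 'c.salary > 45228' in the JOIN's ON clause instead of WHERE

Corrected query:
SELECT p.name, c.salary FROM departments p LEFT JOIN staff c ON c.dept_id = p.id AND c.salary > 45228

Result:
name        | salary
------------+-------
HR          | 106970
Sales       | 177726
Legal       | NULL  
Engineering | 121650
Engineering | 151656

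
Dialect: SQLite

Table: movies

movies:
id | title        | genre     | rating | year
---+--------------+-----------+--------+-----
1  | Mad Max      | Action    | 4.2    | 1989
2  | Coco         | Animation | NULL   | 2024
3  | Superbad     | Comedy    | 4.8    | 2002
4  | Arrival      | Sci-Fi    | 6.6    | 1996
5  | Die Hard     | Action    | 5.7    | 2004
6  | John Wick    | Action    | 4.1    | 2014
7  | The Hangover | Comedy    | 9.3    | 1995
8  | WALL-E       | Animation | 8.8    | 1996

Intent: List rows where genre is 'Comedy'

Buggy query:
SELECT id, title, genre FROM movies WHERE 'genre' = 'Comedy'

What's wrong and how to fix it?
Bug: Single quotes denote string literals in SQL; the column name is being compared as a constant string

Fix: Remove the quotes around the column name (or use double quotes for an identifier)

Corrected query:
SELECT id, title, genre FROM movies WHERE genre = 'Comedy'

Result:
id | title        | genre 
---+--------------+-------
3  | Superbad     | Comedy
7  | The Hangover | Comedy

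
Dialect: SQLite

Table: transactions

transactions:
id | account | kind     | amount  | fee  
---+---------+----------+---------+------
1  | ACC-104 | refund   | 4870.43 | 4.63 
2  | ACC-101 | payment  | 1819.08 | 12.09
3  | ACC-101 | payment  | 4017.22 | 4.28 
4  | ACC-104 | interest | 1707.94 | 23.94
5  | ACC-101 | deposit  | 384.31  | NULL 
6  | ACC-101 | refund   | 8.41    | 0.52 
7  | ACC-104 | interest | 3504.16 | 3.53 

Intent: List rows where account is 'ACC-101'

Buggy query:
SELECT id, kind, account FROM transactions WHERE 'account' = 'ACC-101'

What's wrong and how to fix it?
Bug: 'account' in single quotes is a string literal, not the column; the comparison is literal-vs-literal and never true

Fix: Reference the column as account without single quotes

Corrected query:
SELECT id, kind, account FROM transactions WHERE account = 'ACC-101'

Result:
id | kind    | account
---+---------+--------
2  | payment | ACC-101
3  | payment | ACC-101
5  | deposit | ACC-101
6  | refund  | ACC-101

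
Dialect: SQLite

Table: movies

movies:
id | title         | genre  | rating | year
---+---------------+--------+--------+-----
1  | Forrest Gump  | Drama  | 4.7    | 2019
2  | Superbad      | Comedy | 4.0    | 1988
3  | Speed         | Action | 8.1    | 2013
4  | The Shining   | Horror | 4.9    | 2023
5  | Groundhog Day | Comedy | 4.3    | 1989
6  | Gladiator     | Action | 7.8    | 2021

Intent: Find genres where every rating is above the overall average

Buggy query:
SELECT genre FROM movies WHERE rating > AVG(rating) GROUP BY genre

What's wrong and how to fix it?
Bug: WHERE evaluates per row before aggregation, so AVG() is unavailable

Fix: Use a subquery for AVG and a HAVING MIN(...) filter so the condition holds for every row in the group

Corrected query:
SELECT genre FROM movies GROUP BY genre HAVING MIN(rating) > (SELECT AVG(rating) FROM movies)

Result:
genre 
------
Action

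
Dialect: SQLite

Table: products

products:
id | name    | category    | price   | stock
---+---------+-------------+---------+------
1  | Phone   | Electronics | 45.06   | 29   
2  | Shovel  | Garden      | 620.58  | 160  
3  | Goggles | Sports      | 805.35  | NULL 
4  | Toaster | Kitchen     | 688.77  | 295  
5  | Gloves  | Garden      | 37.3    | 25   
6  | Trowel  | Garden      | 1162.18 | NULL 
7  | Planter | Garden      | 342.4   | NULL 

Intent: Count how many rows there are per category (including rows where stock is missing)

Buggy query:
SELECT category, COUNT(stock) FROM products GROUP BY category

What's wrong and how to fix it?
Bug: COUNT(stock) skips NULLs, so groups with missing stock are undercounted

Fix: Replace COUNT(stock) with COUNT(*)

Corrected query:
SELECT category, COUNT(*) FROM products GROUP BY category

Result:
category    | COUNT(*)
------------+---------
Electronics | 1       
Garden      | 4       
Kitchen     | 1       
Sports      | 1       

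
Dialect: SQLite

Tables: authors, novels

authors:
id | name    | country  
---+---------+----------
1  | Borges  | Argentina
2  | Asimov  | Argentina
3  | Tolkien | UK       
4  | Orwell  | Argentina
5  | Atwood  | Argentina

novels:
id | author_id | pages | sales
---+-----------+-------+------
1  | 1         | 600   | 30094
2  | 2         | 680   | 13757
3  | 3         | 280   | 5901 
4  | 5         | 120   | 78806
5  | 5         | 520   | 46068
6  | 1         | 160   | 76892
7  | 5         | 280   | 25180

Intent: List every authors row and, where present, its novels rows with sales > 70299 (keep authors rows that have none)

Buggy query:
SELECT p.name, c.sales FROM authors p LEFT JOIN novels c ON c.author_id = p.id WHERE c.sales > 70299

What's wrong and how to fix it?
Bug: Filtering c.sales in WHERE discards the NULL rows produced by LEFT JOIN, turning it into an inner join

Fix: Put 'c.sales > 70299' in the JOIN's ON clause instead of WHERE

Corrected query:
SELECT p.name, c.sales FROM authors p LEFT JOIN novels c ON c.author_id = p.id AND c.sales > 70299

Result:
name    | sales
--------+------
Borges  | 76892
Asimov  | NULL 
Tolkien | NULL 
Orwell  | NULL 
Atwood  | 78806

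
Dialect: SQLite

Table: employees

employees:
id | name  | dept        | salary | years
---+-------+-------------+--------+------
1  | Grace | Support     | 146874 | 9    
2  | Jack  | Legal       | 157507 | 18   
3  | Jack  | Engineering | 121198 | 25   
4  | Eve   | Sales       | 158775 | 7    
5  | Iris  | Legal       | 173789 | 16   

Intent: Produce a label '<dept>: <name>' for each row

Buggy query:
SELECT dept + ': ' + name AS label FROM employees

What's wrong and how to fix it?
Bug: SQLite uses || for string concatenation; + coerces text to numbers (yielding 0)

Fix: Replace + with || to concatenate text

Corrected query:
SELECT dept || ': ' || name AS label FROM employees

Result:
label            
-----------------
Support: Grace   
Legal: Jack      
Engineering: Jack
Sales: Eve       
Legal: Iris      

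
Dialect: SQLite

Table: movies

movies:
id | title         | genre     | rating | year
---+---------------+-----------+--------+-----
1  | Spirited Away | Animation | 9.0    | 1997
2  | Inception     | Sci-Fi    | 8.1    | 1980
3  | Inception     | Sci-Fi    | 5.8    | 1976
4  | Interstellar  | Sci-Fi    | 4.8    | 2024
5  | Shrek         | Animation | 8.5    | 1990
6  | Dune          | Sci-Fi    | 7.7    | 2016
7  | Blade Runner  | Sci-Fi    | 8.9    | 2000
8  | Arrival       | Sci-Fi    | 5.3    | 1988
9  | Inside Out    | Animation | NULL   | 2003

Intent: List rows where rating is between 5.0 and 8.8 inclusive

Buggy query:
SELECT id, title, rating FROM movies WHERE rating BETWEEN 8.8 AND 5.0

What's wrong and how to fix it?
Bug: BETWEEN expects the lower bound first; with 8.8 AND 5.0 the range is empty

Fix: Write BETWEEN 5.0 AND 8.8

Corrected query:
SELECT id, title, rating FROM movies WHERE rating BETWEEN 5.0 AND 8.8

Result:
id | title     | rating
---+-----------+-------
2  | Inception | 8.1   
3  | Inception | 5.8   
5  | Shrek     | 8.5   
6  | Dune      | 7.7   
8  | Arrival   | 5.3   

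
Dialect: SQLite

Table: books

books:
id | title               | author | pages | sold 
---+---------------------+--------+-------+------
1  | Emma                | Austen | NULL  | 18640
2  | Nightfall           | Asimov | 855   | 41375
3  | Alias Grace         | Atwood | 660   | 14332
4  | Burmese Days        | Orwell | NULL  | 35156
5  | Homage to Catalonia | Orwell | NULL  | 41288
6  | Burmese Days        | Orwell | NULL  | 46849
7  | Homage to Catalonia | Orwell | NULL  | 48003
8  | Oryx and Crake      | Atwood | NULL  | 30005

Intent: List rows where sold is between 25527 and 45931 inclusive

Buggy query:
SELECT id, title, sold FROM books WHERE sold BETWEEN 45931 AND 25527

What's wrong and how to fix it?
Bug: BETWEEN expects the lower bound first; with 45931 AND 25527 the range is empty

Fix: Swap the bounds so the smaller value comes first

Corrected query:
SELECT id, title, sold FROM books WHERE sold BETWEEN 25527 AND 45931

Result:
id | title               | sold 
---+---------------------+------
2  | Nightfall           | 41375
4  | Burmese Days        | 35156
5  | Homage to Catalonia | 41288
8  | Oryx and Crake      | 30005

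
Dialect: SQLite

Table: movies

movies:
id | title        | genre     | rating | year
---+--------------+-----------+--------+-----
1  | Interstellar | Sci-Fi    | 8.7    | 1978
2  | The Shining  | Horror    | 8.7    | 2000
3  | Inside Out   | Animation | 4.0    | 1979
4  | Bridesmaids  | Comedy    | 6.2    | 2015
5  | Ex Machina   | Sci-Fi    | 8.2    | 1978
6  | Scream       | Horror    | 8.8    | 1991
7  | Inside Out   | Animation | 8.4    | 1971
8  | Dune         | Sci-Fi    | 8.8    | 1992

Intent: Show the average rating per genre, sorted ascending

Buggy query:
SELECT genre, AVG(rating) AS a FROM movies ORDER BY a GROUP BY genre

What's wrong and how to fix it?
Bug: GROUP BY must precede ORDER BY

Fix: Reorder: SELECT … FROM … GROUP BY … ORDER BY …

Corrected query:
SELECT genre, AVG(rating) AS a FROM movies GROUP BY genre ORDER BY a

Result:
genre     | a       
----------+---------
Animation | 6.2     
Comedy    | 6.2     
Sci-Fi    | 8.566667
Horror    | 8.75    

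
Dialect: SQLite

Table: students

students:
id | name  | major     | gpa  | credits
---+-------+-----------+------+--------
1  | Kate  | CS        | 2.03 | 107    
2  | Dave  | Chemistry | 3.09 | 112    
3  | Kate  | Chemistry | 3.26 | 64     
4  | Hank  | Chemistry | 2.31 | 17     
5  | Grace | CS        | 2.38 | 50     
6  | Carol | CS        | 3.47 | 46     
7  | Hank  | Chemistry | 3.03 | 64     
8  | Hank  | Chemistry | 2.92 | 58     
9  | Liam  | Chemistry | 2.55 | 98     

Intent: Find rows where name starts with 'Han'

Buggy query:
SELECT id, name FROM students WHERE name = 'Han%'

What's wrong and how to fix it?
Bug: '=' compares the literal string including the % character; pattern matching needs LIKE

Fix: Replace '=' with LIKE so 'Han%' is treated as a pattern

Corrected query:
SELECT id, name FROM students WHERE name LIKE 'Han%'

Result:
id | name
---+-----
4  | Hank
7  | Hank
8  | Hank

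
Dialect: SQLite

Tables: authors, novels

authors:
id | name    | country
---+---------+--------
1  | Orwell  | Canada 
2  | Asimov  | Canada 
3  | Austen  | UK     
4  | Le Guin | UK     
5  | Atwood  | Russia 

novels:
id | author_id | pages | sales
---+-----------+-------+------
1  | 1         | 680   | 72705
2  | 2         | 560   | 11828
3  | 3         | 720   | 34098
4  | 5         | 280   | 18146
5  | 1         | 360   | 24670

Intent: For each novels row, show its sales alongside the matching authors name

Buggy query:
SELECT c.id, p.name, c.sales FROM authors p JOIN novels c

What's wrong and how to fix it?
Bug: Missing join condition: each novels row is matched to all authors rows instead of just its own

Fix: Add ON c.author_id = p.id to the JOIN

Corrected query:
SELECT c.id, p.name, c.sales FROM authors p JOIN novels c ON c.author_id = p.id

Result:
id | name   | sales
---+--------+------
1  | Orwell | 72705
2  | Asimov | 11828
3  | Austen | 34098
4  | Atwood | 18146
5  | Orwell | 24670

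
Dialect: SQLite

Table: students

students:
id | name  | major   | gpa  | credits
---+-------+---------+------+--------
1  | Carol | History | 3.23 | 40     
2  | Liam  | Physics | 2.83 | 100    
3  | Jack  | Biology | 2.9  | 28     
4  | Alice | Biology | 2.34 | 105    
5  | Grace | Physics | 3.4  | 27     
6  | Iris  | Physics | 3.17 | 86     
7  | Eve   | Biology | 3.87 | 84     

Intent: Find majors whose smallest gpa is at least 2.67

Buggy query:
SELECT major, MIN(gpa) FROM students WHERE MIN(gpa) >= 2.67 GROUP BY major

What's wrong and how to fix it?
Bug: MIN() in WHERE is a misuse of aggregate

Fix: Use HAVING for the per-group MIN condition

Corrected query:
SELECT major, MIN(gpa) FROM students GROUP BY major HAVING MIN(gpa) >= 2.67

Result:
major   | MIN(gpa)
--------+---------
History | 3.23    
Physics | 2.83    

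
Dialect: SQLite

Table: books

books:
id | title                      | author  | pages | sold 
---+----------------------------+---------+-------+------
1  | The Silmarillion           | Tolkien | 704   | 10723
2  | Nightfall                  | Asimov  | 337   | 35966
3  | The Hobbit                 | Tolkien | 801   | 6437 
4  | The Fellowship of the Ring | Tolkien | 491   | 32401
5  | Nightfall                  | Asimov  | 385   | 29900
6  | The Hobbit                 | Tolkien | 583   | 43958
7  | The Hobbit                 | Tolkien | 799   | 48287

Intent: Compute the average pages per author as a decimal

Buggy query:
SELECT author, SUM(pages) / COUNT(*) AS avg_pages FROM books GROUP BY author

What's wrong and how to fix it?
Bug: SUM(pages) and COUNT(*) are both integers; the division truncates the fractional part

Fix: Multiply by 1.0 (or CAST to REAL) to force floating-point division

Corrected query:
SELECT author, SUM(pages) * 1.0 / COUNT(*) AS avg_pages FROM books GROUP BY author

Result:
author  | avg_pages
--------+----------
Asimov  | 361      
Tolkien | 675.6    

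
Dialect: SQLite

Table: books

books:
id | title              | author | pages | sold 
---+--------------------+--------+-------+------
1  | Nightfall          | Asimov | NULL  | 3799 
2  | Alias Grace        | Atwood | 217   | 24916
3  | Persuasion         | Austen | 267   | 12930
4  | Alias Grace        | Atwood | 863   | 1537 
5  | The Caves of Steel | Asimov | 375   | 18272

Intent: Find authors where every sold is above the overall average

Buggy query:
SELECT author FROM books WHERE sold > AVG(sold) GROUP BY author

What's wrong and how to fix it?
Bug: WHERE evaluates per row before aggregation, so AVG() is unavailable

Fix: Use a subquery for AVG and a HAVING MIN(...) filter so the condition holds for every row in the group

Corrected query:
SELECT author FROM books GROUP BY author HAVING MIN(sold) > (SELECT AVG(sold) FROM books)

Result:
author
------
Austen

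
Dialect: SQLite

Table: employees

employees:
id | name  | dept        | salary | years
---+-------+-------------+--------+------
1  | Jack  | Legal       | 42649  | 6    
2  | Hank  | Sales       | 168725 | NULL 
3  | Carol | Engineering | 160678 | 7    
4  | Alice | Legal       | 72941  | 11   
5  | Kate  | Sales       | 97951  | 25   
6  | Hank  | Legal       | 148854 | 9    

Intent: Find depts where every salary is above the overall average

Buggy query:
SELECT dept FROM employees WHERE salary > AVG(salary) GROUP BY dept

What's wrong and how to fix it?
Bug: WHERE evaluates per row before aggregation, so AVG() is unavailable

Fix: Use a subquery for AVG and a HAVING MIN(...) filter so the condition holds for every row in the group

Corrected query:
SELECT dept FROM employees GROUP BY dept HAVING MIN(salary) > (SELECT AVG(salary) FROM employees)

Result:
dept       
-----------
Engineering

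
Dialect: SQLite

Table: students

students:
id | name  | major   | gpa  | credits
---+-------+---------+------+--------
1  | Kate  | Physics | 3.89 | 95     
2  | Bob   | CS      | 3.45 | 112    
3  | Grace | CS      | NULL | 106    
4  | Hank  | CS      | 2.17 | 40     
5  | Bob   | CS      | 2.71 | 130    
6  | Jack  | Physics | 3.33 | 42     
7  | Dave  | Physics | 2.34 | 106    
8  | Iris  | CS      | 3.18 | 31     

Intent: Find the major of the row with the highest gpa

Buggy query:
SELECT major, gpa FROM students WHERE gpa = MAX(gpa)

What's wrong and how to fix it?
Bug: MAX(gpa) is an aggregate and cannot be used directly in WHERE

Fix: Wrap MAX in a scalar subquery so WHERE compares against a single value

Corrected query:
SELECT major, gpa FROM students WHERE gpa = (SELECT MAX(gpa) FROM students)

Result:
major   | gpa 
--------+-----
Physics | 3.89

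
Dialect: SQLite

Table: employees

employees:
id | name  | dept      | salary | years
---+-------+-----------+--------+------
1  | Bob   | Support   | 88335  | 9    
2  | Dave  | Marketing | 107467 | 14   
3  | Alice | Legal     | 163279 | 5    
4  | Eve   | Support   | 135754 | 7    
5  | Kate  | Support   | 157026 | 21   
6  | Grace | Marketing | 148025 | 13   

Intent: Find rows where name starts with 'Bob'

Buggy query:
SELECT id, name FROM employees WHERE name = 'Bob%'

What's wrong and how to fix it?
Bug: Wildcards only work with LIKE; '=' treats '%' as a literal character

Fix: Use LIKE for wildcard pattern matching

Corrected query:
SELECT id, name FROM employees WHERE name LIKE 'Bob%'

Result:
id | name
---+-----
1  | Bob 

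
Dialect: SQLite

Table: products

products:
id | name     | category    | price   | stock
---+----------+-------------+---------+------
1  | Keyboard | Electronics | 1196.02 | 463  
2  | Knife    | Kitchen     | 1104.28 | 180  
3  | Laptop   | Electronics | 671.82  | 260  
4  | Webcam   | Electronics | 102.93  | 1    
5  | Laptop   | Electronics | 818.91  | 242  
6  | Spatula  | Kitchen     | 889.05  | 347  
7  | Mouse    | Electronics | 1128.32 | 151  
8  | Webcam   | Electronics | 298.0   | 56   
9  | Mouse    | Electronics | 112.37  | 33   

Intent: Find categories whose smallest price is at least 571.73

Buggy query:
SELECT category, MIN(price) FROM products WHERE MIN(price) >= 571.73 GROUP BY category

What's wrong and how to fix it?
Bug: Aggregates like MIN are computed per group after WHERE runs

Fix: Use HAVING for the per-group MIN condition

Corrected query:
SELECT category, MIN(price) FROM products GROUP BY category HAVING MIN(price) >= 571.73

Result:
category | MIN(price)
---------+-----------
Kitchen  | 889.05    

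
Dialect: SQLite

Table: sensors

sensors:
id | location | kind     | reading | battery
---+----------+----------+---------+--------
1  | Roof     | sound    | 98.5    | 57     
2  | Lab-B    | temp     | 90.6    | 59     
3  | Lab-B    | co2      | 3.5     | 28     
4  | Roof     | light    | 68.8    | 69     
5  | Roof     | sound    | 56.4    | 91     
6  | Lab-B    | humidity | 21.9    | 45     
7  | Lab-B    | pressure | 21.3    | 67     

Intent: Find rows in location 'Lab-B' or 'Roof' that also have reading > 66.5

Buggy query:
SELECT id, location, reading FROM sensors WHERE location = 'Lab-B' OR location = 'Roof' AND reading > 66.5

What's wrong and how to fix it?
Bug: Without parentheses, AND is evaluated before OR, so the reading filter only applies to the 'Roof' branch

Fix: Add parentheses around the OR so the AND applies to both alternatives

Corrected query:
SELECT id, location, reading FROM sensors WHERE (location = 'Lab-B' OR location = 'Roof') AND reading > 66.5

Result:
id | location | reading
---+----------+--------
1  | Roof     | 98.5   
2  | Lab-B    | 90.6   
4  | Roof     | 68.8   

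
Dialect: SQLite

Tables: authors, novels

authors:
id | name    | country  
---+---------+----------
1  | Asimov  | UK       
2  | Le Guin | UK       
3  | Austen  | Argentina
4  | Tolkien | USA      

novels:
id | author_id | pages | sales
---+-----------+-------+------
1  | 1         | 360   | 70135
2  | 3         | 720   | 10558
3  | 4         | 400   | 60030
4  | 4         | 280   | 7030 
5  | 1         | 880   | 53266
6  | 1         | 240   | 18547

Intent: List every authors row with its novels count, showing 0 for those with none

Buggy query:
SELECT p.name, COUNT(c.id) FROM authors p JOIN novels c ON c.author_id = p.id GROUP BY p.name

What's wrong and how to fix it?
Bug: An inner join excludes parents with zero children

Fix: Use LEFT JOIN so parents without children still appear (COUNT(c.id) gives 0)

Corrected query:
SELECT p.name, COUNT(c.id) FROM authors p LEFT JOIN novels c ON c.author_id = p.id GROUP BY p.name

Result:
name    | COUNT(c.id)
--------+------------
Asimov  | 3          
Austen  | 1          
Le Guin | 0          
Tolkien | 2          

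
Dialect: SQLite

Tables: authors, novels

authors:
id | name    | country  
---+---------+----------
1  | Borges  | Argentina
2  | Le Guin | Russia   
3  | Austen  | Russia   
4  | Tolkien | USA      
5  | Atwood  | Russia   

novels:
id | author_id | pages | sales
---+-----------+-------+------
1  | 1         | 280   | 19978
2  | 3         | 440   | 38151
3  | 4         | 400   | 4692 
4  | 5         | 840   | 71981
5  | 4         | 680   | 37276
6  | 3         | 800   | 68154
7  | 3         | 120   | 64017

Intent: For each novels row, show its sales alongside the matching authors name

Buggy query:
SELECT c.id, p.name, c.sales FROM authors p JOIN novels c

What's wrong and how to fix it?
Bug: Missing join condition: each novels row is matched to all authors rows instead of just its own

Fix: Add ON c.author_id = p.id to the JOIN

Corrected query:
SELECT c.id, p.name, c.sales FROM authors p JOIN novels c ON c.author_id = p.id

Result:
id | name    | sales
---+---------+------
1  | Borges  | 19978
2  | Austen  | 38151
3  | Tolkien | 4692 
4  | Atwood  | 71981
5  | Tolkien | 37276
6  | Austen  | 68154
7  | Austen  | 64017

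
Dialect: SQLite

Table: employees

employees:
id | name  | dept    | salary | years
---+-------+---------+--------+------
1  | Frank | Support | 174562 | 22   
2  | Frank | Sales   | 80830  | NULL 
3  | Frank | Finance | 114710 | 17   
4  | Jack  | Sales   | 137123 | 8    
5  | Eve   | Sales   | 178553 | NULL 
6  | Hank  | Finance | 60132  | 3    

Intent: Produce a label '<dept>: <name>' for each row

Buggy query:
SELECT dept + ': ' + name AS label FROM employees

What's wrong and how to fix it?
Bug: SQLite uses || for string concatenation; + coerces text to numbers (yielding 0)

Fix: Use the || operator for string concatenation

Corrected query:
SELECT dept || ': ' || name AS label FROM employees

Result:
label         
--------------
Support: Frank
Sales: Frank  
Finance: Frank
Sales: Jack   
Sales: Eve    
Finance: Hank 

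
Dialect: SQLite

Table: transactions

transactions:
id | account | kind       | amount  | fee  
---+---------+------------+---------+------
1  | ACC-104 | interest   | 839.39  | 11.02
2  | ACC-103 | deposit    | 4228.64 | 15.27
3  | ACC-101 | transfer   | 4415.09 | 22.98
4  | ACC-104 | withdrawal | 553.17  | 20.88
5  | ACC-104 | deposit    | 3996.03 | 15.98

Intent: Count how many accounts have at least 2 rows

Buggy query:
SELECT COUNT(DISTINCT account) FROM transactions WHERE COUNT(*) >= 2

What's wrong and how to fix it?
Bug: COUNT(*) cannot appear in WHERE; the per-group count doesn't exist yet

Fix: Group first with HAVING COUNT(*) >= 2, then COUNT the resulting groups

Corrected query:
SELECT COUNT(*) FROM (SELECT account FROM transactions GROUP BY account HAVING COUNT(*) >= 2)

Result:
COUNT(*)
--------
1       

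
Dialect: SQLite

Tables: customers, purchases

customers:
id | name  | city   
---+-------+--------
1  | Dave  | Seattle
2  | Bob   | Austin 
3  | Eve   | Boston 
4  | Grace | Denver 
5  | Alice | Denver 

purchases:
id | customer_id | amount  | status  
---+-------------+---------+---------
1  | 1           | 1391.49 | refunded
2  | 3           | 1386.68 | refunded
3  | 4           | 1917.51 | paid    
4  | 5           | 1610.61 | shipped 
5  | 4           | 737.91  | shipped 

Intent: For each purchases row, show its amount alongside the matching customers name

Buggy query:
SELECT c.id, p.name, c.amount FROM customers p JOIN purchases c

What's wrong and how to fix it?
Bug: Missing join condition: each purchases row is matched to all customers rows instead of just its own

Fix: Add ON c.customer_id = p.id to the JOIN

Corrected query:
SELECT c.id, p.name, c.amount FROM customers p JOIN purchases c ON c.customer_id = p.id

Result:
id | name  | amount 
---+-------+--------
1  | Dave  | 1391.49
2  | Eve   | 1386.68
3  | Grace | 1917.51
4  | Alice | 1610.61
5  | Grace | 737.91 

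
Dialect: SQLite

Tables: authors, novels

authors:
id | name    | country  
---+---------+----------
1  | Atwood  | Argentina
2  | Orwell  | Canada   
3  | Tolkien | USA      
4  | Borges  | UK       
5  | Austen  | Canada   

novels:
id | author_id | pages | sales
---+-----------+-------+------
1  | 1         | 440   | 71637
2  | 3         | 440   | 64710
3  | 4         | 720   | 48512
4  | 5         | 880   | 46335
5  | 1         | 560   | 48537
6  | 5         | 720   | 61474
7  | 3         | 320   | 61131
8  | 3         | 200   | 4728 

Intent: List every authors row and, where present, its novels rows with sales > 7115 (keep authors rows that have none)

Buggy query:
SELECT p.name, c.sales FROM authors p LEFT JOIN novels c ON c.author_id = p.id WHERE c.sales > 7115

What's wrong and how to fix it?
Bug: Filtering c.sales in WHERE discards the NULL rows produced by LEFT JOIN, turning it into an inner join

Fix: Move the right-table condition into the ON clause so unmatched parents are kept

Corrected query:
SELECT p.name, c.sales FROM authors p LEFT JOIN novels c ON c.author_id = p.id AND c.sales > 7115

Result:
name    | sales
--------+------
Atwood  | 48537
Atwood  | 71637
Orwell  | NULL 
Tolkien | 61131
Tolkien | 64710
Borges  | 48512
Austen  | 46335
Austen  | 61474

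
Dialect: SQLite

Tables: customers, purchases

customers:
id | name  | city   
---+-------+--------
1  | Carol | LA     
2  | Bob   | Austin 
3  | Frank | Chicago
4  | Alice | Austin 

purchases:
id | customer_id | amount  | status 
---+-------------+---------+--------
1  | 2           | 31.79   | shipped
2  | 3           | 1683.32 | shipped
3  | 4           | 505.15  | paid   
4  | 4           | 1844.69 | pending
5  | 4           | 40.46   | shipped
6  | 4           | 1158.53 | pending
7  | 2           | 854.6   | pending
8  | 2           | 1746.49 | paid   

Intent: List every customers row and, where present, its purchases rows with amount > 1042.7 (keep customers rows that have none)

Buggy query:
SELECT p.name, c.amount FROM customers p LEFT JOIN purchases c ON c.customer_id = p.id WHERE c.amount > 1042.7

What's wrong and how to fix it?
Bug: A WHERE condition on the right-hand table after LEFT JOIN drops unmatched parents

Fix: Move the right-table condition into the ON clause so unmatched parents are kept

Corrected query:
SELECT p.name, c.amount FROM customers p LEFT JOIN purchases c ON c.customer_id = p.id AND c.amount > 1042.7

Result:
name  | amount 
------+--------
Carol | NULL   
Bob   | 1746.49
Frank | 1683.32
Alice | 1158.53
Alice | 1844.69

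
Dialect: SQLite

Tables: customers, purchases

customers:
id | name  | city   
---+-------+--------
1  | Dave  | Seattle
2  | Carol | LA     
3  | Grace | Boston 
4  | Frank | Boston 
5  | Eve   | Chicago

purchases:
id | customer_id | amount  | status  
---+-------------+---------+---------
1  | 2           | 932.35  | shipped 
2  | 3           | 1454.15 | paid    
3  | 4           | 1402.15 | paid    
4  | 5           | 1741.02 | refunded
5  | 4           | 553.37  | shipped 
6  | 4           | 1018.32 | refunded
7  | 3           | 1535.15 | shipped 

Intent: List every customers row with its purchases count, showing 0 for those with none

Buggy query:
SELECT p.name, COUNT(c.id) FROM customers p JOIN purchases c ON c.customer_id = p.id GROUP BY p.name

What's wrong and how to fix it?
Bug: An inner join excludes parents with zero children

Fix: Use LEFT JOIN so parents without children still appear (COUNT(c.id) gives 0)

Corrected query:
SELECT p.name, COUNT(c.id) FROM customers p LEFT JOIN purchases c ON c.customer_id = p.id GROUP BY p.name

Result:
name  | COUNT(c.id)
------+------------
Carol | 1          
Dave  | 0          
Eve   | 1          
Frank | 3          
Grace | 2          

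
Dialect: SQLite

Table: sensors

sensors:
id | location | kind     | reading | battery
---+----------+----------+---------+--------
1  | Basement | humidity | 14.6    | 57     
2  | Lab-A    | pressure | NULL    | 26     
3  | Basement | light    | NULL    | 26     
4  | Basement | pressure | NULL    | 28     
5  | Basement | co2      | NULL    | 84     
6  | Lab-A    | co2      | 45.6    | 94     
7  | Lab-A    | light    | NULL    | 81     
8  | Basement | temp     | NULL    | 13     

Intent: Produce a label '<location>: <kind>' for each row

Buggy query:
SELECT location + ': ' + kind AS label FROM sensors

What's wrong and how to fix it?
Bug: '+' is numeric addition; on text columns SQLite converts them to 0 instead of concatenating

Fix: Replace + with || to concatenate text

Corrected query:
SELECT location || ': ' || kind AS label FROM sensors

Result:
label             
------------------
Basement: humidity
Lab-A: pressure   
Basement: light   
Basement: pressure
Basement: co2     
Lab-A: co2        
Lab-A: light      
Basement: temp    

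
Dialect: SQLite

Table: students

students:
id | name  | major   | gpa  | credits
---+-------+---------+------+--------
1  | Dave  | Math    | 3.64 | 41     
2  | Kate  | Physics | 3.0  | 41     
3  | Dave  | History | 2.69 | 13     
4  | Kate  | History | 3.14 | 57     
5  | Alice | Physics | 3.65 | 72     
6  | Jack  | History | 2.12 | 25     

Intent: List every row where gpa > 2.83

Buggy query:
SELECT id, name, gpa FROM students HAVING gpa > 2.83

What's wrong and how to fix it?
Bug: This is a non-aggregate query (no GROUP BY, no aggregates), so in SQLite the HAVING clause is invalid here; a row-level condition belongs in WHERE

Fix: Replace HAVING with WHERE since the condition applies to individual rows

Corrected query:
SELECT id, name, gpa FROM students WHERE gpa > 2.83

Result:
id | name  | gpa 
---+-------+-----
1  | Dave  | 3.64
2  | Kate  | 3   
4  | Kate  | 3.14
5  | Alice | 3.65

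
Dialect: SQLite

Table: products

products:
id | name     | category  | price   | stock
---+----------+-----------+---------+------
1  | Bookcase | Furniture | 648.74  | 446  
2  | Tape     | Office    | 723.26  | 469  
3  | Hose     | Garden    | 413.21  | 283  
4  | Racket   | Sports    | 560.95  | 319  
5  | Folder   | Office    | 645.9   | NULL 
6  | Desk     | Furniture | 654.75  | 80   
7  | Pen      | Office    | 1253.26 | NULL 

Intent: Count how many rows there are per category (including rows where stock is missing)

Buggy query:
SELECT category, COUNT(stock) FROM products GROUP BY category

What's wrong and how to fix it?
Bug: COUNT(stock) skips NULLs, so groups with missing stock are undercounted

Fix: Replace COUNT(stock) with COUNT(*)

Corrected query:
SELECT category, COUNT(*) FROM products GROUP BY category

Result:
category  | COUNT(*)
----------+---------
Furniture | 2       
Garden    | 1       
Office    | 3       
Sports    | 1       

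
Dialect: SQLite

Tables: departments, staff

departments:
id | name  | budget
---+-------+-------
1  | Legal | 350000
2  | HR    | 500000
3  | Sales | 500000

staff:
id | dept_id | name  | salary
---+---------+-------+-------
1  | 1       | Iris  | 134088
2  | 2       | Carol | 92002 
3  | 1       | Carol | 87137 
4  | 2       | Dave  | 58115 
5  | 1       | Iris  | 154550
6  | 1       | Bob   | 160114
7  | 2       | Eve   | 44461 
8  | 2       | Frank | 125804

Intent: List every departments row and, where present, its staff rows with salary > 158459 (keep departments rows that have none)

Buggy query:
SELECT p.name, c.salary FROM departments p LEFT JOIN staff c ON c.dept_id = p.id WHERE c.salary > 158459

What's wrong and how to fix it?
Bug: A WHERE condition on the right-hand table after LEFT JOIN drops unmatched parents

Fix: Move the right-table condition into the ON clause so unmatched parents are kept

Corrected query:
SELECT p.name, c.salary FROM departments p LEFT JOIN staff c ON c.dept_id = p.id AND c.salary > 158459

Result:
name  | salary
------+-------
Legal | 160114
HR    | NULL  
Sales | NULL  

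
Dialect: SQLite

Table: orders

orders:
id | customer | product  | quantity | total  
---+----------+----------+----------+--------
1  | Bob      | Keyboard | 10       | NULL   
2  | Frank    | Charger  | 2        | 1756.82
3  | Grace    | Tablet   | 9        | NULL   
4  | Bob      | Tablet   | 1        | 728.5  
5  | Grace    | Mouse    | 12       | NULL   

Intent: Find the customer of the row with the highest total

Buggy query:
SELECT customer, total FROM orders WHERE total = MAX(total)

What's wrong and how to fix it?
Bug: WHERE is evaluated per row; an aggregate over the whole table isn't defined there

Fix: Wrap MAX in a scalar subquery so WHERE compares against a single value

Corrected query:
SELECT customer, total FROM orders WHERE total = (SELECT MAX(total) FROM orders)

Result:
customer | total  
---------+--------
Frank    | 1756.82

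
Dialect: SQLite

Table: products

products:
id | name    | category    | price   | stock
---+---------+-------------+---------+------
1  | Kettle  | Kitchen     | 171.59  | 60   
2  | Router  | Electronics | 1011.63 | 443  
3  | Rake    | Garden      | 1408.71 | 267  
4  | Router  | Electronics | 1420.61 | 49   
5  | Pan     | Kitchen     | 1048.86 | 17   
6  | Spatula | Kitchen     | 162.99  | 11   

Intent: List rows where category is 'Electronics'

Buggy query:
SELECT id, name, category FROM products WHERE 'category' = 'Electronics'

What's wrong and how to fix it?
Bug: Single quotes denote string literals in SQL; the column name is being compared as a constant string

Fix: Reference the column as category without single quotes

Corrected query:
SELECT id, name, category FROM products WHERE category = 'Electronics'

Result:
id | name   | category   
---+--------+------------
2  | Router | Electronics
4  | Router | Electronics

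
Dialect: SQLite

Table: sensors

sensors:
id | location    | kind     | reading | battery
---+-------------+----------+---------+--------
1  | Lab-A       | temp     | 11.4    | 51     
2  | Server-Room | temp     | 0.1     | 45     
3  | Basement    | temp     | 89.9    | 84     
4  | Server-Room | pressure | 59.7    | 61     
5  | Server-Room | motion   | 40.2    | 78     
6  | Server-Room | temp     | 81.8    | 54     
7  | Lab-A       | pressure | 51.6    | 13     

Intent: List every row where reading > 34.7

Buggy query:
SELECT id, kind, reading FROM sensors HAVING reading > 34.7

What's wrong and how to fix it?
Bug: HAVING filters the output of aggregation, but this query has no GROUP BY and no aggregate functions, so SQLite rejects it (HAVING clause on a non-aggregate query); the condition here is per row

Fix: Replace HAVING with WHERE since the condition applies to individual rows

Corrected query:
SELECT id, kind, reading FROM sensors WHERE reading > 34.7

Result:
id | kind     | reading
---+----------+--------
3  | temp     | 89.9   
4  | pressure | 59.7   
5  | motion   | 40.2   
6  | temp     | 81.8   
7  | pressure | 51.6   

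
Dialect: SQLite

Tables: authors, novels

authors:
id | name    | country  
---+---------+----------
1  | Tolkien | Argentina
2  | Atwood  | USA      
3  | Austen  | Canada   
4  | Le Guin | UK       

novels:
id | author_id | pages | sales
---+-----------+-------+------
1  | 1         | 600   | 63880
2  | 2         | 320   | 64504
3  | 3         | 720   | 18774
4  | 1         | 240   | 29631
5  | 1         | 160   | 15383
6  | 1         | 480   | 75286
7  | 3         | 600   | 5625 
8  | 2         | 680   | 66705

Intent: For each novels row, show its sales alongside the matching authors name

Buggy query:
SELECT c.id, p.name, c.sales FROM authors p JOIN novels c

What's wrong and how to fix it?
Bug: JOIN with no ON clause produces a cartesian product; every novels row pairs with every authors row

Fix: Specify the join condition linking the foreign key to the parent id

Corrected query:
SELECT c.id, p.name, c.sales FROM authors p JOIN novels c ON c.author_id = p.id

Result:
id | name    | sales
---+---------+------
1  | Tolkien | 63880
2  | Atwood  | 64504
3  | Austen  | 18774
4  | Tolkien | 29631
5  | Tolkien | 15383
6  | Tolkien | 75286
7  | Austen  | 5625 
8  | Atwood  | 66705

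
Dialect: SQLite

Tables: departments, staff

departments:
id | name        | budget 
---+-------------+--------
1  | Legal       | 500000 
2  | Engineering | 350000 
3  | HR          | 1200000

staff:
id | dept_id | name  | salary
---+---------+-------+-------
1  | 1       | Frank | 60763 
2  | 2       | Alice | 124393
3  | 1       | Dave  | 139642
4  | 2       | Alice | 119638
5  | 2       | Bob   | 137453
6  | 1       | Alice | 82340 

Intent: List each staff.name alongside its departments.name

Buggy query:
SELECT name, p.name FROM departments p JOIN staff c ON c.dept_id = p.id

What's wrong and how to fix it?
Bug: Both tables have a 'name' column; the unqualified reference is ambiguous

Fix: Prefix ambiguous columns with the table alias

Corrected query:
SELECT c.name, p.name FROM departments p JOIN staff c ON c.dept_id = p.id

Result:
name  | name       
------+------------
Frank | Legal      
Alice | Engineering
Dave  | Legal      
Alice | Engineering
Bob   | Engineering
Alice | Legal      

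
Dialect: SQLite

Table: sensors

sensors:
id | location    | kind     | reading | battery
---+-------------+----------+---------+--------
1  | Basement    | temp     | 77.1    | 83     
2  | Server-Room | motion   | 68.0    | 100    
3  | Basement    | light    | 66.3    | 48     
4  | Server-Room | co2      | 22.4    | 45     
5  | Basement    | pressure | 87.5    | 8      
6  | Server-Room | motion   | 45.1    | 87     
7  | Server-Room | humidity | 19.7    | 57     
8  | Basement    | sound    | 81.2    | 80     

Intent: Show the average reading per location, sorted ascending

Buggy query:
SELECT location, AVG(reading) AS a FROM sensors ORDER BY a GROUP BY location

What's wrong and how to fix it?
Bug: ORDER BY appears before GROUP BY; SQL clause order requires GROUP BY first

Fix: Move ORDER BY to the end, after GROUP BY

Corrected query:
SELECT location, AVG(reading) AS a FROM sensors GROUP BY location ORDER BY a

Result:
location    | a     
------------+-------
Server-Room | 38.8  
Basement    | 78.025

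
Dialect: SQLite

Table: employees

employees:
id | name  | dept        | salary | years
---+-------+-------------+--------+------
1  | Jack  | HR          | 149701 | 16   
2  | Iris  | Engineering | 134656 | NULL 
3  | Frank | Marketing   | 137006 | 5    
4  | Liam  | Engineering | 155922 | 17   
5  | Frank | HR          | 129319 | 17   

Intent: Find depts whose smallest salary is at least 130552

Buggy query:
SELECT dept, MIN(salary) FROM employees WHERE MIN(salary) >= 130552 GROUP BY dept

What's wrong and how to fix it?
Bug: MIN() in WHERE is a misuse of aggregate

Fix: Replace WHERE with HAVING after the GROUP BY

Corrected query:
SELECT dept, MIN(salary) FROM employees GROUP BY dept HAVING MIN(salary) >= 130552

Result:
dept        | MIN(salary)
------------+------------
Engineering | 134656     
Marketing   | 137006     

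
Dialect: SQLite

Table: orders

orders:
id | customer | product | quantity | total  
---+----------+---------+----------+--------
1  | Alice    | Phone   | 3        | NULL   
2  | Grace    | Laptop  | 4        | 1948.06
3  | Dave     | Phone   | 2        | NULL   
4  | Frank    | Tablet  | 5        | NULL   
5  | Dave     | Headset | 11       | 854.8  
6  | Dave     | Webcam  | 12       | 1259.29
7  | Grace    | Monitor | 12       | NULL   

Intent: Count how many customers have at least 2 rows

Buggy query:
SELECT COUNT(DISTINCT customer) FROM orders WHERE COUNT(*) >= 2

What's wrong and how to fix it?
Bug: WHERE filters individual rows, not groups, so a group-level COUNT is invalid there

Fix: Use a subquery that GROUPs and filters with HAVING, then count its rows

Corrected query:
SELECT COUNT(*) FROM (SELECT customer FROM orders GROUP BY customer HAVING COUNT(*) >= 2)

Result:
COUNT(*)
--------
2       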